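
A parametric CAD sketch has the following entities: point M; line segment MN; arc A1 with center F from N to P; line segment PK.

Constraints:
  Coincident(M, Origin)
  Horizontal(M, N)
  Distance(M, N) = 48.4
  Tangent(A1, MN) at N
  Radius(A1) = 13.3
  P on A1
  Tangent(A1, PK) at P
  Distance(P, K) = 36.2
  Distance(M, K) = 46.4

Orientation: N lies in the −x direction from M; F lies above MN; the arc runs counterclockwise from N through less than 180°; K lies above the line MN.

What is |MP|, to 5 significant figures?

37.089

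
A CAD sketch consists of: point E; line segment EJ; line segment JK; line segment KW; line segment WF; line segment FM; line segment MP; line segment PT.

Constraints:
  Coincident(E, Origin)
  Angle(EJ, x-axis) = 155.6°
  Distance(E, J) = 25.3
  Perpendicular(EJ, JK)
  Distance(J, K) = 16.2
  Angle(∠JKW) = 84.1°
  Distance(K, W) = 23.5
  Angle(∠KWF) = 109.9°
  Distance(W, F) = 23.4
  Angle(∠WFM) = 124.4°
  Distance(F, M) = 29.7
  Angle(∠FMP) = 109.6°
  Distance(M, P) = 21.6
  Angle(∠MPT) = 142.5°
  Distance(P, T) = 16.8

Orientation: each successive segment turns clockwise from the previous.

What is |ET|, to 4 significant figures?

45.35

∠FMP = 109.6° gives MP at 133.6° from the x-axis; with |MP| = 21.6, P = (-42.31, -6.105). ∠MPT = 142.5° gives PT at 96.10° from the x-axis; with |PT| = 16.8, T = (-44.10, 10.60). Then |ET| = |T − E| = 45.35.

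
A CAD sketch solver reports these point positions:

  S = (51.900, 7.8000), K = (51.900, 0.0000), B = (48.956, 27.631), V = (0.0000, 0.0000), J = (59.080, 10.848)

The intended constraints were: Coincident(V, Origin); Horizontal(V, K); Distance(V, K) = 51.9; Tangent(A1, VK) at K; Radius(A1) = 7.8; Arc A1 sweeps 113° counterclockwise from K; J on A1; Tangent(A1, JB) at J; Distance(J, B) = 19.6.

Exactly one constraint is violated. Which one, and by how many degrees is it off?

Tangent(A1, JB) at J — off by 8.10°.

V = (0.00, 0.00) ✓; V.y = 0.00, K.y = 0.00 ✓; |VK| = 51.90 ✓; ∠(SK, KV) = 90.00° ✓; |SK| = 7.800 ✓; bearing(S→J) − bearing(S→K) = 113.0° ✓; |SJ| = 7.800 ✓; ∠(SJ, JB) = 81.90° ✗; |JB| = 19.60 ✓.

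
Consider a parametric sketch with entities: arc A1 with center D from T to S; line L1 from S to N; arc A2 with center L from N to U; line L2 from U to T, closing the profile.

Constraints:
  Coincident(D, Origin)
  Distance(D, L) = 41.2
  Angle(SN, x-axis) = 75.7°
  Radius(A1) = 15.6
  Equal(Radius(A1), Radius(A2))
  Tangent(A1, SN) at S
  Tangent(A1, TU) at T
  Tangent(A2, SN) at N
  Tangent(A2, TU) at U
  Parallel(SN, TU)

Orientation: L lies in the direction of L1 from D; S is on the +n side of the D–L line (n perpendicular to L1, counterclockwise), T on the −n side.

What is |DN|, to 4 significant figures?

44.05

Tangency of A1 to both parallel lines with radius 15.6 puts S and T at D ± 15.6·n: S = (-15.12, 3.853), T = (15.12, -3.853). Equal radii place N and U the same way about L: N = L + 15.6·n = (-4.940, 43.78), U = L − 15.6·n = (25.29, 36.07). Then |DN| = |N − D| = 44.05.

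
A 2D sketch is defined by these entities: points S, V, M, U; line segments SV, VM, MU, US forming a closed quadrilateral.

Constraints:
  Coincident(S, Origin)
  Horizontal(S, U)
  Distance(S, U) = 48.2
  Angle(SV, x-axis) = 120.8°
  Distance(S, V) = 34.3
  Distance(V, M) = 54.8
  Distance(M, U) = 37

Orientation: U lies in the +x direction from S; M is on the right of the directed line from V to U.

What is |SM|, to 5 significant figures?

20.830

Checks: |VM| = 54.80 ✓; |MU| = 37.00 ✓.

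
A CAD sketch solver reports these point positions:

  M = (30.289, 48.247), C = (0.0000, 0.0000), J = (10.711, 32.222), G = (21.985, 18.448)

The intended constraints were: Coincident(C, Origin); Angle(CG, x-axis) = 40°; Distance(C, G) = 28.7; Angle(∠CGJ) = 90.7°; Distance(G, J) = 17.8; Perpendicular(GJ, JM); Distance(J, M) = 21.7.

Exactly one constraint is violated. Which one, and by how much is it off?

Distance(J, M) = 21.7 — off by 3.60.

C = (0.00, 0.00) ✓; CG at 40.00° ✓; |CG| = 28.70 ✓; ∠CGJ = 90.70° ✓; |GJ| = 17.80 ✓; ∠(GJ, JM) = 90.00° ✓; |JM| = 25.30 ✗.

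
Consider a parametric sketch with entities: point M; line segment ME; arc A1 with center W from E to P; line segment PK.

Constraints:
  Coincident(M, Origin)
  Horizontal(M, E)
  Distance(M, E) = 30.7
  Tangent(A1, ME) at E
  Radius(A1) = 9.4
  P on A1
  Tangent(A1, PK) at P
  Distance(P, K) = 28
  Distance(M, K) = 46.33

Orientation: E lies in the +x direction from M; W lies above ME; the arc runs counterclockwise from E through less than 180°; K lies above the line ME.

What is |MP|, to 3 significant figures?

41.4

Checks: |WP| = 9.400 ✓; ∠(WP, PK) = 90.00° ✓; |PK| = 28.00 ✓; |MK| = 46.33 ✓.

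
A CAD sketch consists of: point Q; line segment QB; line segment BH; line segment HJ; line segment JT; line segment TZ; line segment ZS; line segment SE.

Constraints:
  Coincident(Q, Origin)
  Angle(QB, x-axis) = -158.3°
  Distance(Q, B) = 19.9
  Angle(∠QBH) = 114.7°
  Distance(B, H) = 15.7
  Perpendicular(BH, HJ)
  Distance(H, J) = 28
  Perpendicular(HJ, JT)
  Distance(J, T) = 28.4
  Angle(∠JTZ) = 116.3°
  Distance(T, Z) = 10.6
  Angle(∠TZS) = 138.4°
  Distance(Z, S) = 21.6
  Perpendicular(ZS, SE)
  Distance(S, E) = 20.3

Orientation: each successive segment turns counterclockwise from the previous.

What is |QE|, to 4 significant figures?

22.12

Q is at the origin; QB runs at -158.3° with length 19.9, so B = (-18.49, -7.358). ∠QBH = 114.7° gives BH at -93.00° from the x-axis; with |BH| = 15.7, H = (-19.31, -23.04). BH ⟂ HJ, so HJ runs at -3.000°; with |HJ| = 28.0, J = (8.650, -24.50). The perpendicularity gives JT at right angles to HJ, so JT runs at 87.00°; with |JT| = 28.4, T = (10.14, 3.859). ∠JTZ = 116.3° gives TZ at 150.7° from the x-axis; with |TZ| = 10.6, Z = (0.8926, 9.047). ∠TZS = 138.4° gives ZS at -167.7° from the x-axis; with |ZS| = 21.6, S = (-20.21, 4.445). ZS ⟂ SE, so SE runs at -77.70°; with |SE| = 20.3, E = (-15.89, -15.39). Then |QE| = |E − Q| = 22.12.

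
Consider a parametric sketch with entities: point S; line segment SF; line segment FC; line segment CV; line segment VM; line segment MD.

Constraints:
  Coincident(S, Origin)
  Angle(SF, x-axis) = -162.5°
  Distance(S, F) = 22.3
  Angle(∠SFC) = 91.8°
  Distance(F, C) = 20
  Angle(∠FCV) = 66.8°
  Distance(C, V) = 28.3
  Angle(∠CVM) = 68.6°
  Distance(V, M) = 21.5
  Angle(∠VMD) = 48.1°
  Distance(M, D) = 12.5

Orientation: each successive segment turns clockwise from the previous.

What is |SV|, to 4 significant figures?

10.25

∠SFC = 91.8° gives FC at 109.3° from the x-axis; with |FC| = 20.0, C = (-27.88, 12.17). ∠FCV = 66.8° gives CV at -3.900° from the x-axis; with |CV| = 28.3, V = (0.3563, 10.25). Then |SV| = |V − S| = 10.25.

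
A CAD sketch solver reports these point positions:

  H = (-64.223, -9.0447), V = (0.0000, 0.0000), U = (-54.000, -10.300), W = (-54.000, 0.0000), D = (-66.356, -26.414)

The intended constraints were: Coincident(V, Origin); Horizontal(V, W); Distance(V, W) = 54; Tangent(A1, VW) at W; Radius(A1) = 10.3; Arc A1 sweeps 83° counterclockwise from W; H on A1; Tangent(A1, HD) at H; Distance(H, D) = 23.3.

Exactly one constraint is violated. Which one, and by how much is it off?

Distance(H, D) = 23.3 — off by 5.80.

V = (0.00, 0.00) ✓; V.y = 0.00, W.y = 0.00 ✓; |VW| = 54.00 ✓; ∠(UW, WV) = 90.00° ✓; |UW| = 10.30 ✓; bearing(U→H) − bearing(U→W) = 83.00° ✓; |UH| = 10.30 ✓; ∠(UH, HD) = 90.00° ✓; |HD| = 17.50 ✗.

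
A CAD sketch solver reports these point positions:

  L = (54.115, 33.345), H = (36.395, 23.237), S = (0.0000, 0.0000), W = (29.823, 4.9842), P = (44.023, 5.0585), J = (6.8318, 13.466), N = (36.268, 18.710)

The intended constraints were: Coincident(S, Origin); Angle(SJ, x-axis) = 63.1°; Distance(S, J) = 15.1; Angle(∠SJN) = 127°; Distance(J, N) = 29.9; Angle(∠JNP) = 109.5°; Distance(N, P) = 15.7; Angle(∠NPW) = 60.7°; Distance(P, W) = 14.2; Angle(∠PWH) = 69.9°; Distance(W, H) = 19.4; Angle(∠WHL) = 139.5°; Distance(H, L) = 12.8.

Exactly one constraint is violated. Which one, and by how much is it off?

Distance(H, L) = 12.8 — off by 7.60.

S = (0.00, 0.00) ✓; SJ at 63.10° ✓; |SJ| = 15.10 ✓; ∠SJN = 127.0° ✓; |JN| = 29.90 ✓; ∠JNP = 109.5° ✓; |NP| = 15.70 ✓; ∠NPW = 60.70° ✓; |PW| = 14.20 ✓; ∠PWH = 69.90° ✓; |WH| = 19.40 ✓; ∠WHL = 139.5° ✓; |HL| = 20.40 ✗.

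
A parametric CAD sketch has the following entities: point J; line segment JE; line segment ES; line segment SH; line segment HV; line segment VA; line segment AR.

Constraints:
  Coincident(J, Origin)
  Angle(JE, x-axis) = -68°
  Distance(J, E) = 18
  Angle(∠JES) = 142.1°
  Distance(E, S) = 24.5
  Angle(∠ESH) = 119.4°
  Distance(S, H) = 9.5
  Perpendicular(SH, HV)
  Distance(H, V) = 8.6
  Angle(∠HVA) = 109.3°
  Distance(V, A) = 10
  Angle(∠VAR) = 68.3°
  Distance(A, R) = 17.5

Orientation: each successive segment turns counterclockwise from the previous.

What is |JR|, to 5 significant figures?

45.866

J is at the origin; JE runs at -68.0° with length 18.0, so E = (6.7429, -16.689). ∠JES = 142.1° gives ES at -30.100° from the x-axis; with |ES| = 24.5, S = (27.939, -28.976). ∠ESH = 119.4° gives SH at 30.500° from the x-axis; with |SH| = 9.5, H = (36.125, -24.155). The perpendicularity gives HV at right angles to SH, so HV runs at 120.50°; with |HV| = 8.6, V = (31.760, -16.745). ∠HVA = 109.3° gives VA at -168.80° from the x-axis; with |VA| = 10.0, A = (21.950, -18.687). ∠VAR = 68.3° gives AR at -57.100° from the x-axis; with |AR| = 17.5, R = (31.456, -33.380). Then |JR| = |R − J| = 45.866.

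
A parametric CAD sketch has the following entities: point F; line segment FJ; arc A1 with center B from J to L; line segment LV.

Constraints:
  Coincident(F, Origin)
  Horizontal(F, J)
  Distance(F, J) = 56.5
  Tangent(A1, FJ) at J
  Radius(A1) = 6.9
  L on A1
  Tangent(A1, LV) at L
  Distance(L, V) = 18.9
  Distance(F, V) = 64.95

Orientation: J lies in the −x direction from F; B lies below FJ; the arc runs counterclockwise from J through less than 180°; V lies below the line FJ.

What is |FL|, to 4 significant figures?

63.79

Checks: |BL| = 6.900 ✓; ∠(BL, LV) = 90.00° ✓; |LV| = 18.90 ✓; |FV| = 64.95 ✓.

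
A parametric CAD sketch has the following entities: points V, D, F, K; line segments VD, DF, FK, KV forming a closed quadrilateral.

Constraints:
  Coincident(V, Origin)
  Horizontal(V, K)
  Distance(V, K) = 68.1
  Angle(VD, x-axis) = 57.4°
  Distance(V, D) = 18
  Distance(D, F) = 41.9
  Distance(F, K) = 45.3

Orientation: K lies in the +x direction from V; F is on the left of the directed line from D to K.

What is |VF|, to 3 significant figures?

58.9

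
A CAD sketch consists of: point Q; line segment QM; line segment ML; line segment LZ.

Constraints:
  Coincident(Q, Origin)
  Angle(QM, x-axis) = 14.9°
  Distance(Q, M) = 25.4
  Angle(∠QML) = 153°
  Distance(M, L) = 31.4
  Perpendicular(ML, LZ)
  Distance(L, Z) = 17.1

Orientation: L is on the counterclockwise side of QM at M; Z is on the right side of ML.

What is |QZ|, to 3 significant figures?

61.1

Q is at the origin; QM runs at 14.9° with length 25.4, so M = 25.4·(cos 14.9°, sin 14.9°) = (24.5, 6.53). ∠QML = 153.0°, so ML runs at 14.9° + (180° − 153.0°) = 41.9° from the x-axis; with |ML| = 31.4, L = M + 31.4·(cos 41.9°, sin 41.9°) = (47.9, 27.5). The perpendicularity gives LZ at right angles to ML; with |LZ| = 17.1 on the right of ML, Z = L + 17.1·(0.668, -0.744) = (59.3, 14.8). Then |QZ| = |Z − Q| = 61.1.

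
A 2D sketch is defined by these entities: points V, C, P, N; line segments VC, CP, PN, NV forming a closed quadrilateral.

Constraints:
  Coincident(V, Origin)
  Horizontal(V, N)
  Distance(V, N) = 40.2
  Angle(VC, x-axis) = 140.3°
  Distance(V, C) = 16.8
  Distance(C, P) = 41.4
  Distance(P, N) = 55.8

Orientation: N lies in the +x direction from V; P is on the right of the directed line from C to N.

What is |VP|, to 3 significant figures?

30.9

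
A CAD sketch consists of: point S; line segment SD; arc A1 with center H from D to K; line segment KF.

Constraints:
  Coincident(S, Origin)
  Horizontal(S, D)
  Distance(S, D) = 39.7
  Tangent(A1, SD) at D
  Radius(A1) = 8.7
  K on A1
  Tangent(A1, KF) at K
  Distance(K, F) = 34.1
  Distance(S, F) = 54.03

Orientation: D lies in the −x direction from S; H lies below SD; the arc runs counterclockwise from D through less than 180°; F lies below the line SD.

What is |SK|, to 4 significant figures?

49.14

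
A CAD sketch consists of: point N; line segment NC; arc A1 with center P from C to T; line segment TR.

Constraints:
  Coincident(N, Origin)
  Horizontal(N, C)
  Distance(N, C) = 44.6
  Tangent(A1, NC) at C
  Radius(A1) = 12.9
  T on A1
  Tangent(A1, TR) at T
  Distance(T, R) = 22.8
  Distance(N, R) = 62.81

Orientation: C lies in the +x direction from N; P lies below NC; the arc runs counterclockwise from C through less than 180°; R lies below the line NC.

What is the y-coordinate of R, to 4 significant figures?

-38.63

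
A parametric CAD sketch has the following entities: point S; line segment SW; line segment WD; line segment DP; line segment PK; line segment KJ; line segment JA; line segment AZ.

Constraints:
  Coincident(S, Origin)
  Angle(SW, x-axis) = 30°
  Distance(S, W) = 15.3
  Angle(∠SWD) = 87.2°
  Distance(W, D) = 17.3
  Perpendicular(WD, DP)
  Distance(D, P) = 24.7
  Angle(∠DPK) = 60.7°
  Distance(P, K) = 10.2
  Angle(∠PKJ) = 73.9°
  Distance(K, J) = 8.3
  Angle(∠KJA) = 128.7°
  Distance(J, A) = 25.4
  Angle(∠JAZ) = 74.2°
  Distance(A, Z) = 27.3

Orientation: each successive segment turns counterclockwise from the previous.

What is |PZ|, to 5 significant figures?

20.992

S is at the origin; SW runs at 30.0° with length 15.3, so W = (13.250, 7.6500). ∠SWD = 87.2° gives WD at 122.80° from the x-axis; with |WD| = 17.3, D = (3.8786, 22.192). The perpendicularity gives DP at right angles to WD, so DP runs at -147.20°; with |DP| = 24.7, P = (-16.883, 8.8116). ∠DPK = 60.7° gives PK at -27.900° from the x-axis; with |PK| = 10.2, K = (-7.8689, 4.0387). ∠PKJ = 73.9° gives KJ at 78.200° from the x-axis; with |KJ| = 8.3, J = (-6.1716, 12.163). ∠KJA = 128.7° gives JA at 129.50° from the x-axis; with |JA| = 25.4, A = (-22.328, 31.763). ∠JAZ = 74.2° gives AZ at -124.70° from the x-axis; with |AZ| = 27.3, Z = (-37.869, 9.3181). Then |PZ| = |Z − P| = 20.992.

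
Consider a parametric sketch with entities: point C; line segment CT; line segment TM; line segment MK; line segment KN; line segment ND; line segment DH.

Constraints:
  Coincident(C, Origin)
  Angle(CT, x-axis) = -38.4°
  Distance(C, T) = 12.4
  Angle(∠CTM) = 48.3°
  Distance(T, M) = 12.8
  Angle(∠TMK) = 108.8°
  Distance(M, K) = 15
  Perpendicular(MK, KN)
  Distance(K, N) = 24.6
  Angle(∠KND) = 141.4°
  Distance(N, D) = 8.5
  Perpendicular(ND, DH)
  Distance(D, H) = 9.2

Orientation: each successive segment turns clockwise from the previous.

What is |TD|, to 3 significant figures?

23.6

C is at the origin; CT runs at -38.4° with length 12.4, so T = (9.72, -7.70). ∠CTM = 48.3° gives TM at -170° from the x-axis; with |TM| = 12.8, M = (-2.89, -9.90). ∠TMK = 108.8° gives MK at 119° from the x-axis; with |MK| = 15.0, K = (-10.1, 3.25). MK is perpendicular to KN, so KN runs at 28.7°; with |KN| = 24.6, N = (11.5, 15.1). ∠KND = 141.4° gives ND at -9.90° from the x-axis; with |ND| = 8.5, D = (19.9, 13.6). Then |TD| = |D − T| = 23.6.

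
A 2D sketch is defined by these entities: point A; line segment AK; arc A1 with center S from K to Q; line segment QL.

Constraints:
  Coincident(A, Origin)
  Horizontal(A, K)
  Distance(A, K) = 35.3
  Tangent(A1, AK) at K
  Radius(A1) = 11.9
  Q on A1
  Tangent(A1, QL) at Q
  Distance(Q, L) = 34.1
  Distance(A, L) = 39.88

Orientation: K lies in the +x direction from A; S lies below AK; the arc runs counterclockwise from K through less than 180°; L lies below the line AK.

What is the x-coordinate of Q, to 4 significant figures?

24.39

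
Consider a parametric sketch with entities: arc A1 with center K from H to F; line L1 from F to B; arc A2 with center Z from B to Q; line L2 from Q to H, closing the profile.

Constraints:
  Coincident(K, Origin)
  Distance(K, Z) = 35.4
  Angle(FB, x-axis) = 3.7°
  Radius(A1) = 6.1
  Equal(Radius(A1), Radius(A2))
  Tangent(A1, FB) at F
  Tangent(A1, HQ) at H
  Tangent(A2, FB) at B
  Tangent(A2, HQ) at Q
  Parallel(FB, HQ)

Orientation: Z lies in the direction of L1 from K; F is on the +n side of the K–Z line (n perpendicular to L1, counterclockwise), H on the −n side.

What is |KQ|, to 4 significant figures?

35.92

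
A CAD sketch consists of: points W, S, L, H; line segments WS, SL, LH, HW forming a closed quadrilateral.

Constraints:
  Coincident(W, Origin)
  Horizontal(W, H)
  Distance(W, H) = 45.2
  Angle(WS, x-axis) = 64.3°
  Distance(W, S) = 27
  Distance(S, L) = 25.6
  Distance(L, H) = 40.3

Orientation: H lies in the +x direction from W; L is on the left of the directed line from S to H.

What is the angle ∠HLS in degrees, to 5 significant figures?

74.082°

Checks: |SL| = 25.60 ✓; |LH| = 40.30 ✓.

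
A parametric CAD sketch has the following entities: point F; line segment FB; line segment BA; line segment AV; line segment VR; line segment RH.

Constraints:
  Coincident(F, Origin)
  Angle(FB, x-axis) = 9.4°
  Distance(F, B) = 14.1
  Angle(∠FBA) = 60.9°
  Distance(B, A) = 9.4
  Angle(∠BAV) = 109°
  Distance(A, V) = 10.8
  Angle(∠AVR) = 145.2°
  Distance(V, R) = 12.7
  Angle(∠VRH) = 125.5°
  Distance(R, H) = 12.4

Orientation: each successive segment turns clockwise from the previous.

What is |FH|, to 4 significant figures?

16.93

∠AVR = 145.2° gives VR at 144.5° from the x-axis; with |VR| = 12.7, R = (-10.40, 0.9599). ∠VRH = 125.5° gives RH at 90.00° from the x-axis; with |RH| = 12.4, H = (-10.40, 13.36). Then |FH| = |H − F| = 16.93.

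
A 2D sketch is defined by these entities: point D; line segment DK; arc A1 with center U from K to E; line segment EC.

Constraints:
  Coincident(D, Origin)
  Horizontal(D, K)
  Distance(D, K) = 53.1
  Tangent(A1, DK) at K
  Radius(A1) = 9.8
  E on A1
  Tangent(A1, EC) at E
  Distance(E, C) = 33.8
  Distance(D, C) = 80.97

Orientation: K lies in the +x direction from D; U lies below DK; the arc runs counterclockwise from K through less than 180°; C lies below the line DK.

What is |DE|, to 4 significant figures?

49.09

Checks: D = (0.00, 0.00) ✓; |UE| = 9.800 ✓; ∠(UE, EC) = 90.00° ✓; |EC| = 33.80 ✓; |DC| = 80.97 ✓.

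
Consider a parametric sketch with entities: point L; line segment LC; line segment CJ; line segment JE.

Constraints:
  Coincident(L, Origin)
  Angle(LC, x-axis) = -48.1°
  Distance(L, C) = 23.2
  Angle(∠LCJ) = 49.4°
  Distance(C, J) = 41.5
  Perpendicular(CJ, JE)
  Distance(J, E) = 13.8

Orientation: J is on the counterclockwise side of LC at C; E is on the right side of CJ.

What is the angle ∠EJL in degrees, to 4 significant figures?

123.7°

L is at the origin; LC runs at -48.1° with length 23.2, so C = 23.2·(cos -48.1°, sin -48.1°) = (15.49, -17.27). ∠LCJ = 49.4°, so CJ runs at -48.1° + (180° − 49.4°) = 82.50° from the x-axis; with |CJ| = 41.5, J = C + 41.5·(cos 82.50°, sin 82.50°) = (20.91, 23.88). The perpendicularity gives JE at right angles to CJ; with |JE| = 13.8 on the right of CJ, E = J + 13.8·(0.9914, -0.1305) = (34.59, 22.08). Then cos ∠EJL = JE·JL / (|JE||JL|), giving 123.7°.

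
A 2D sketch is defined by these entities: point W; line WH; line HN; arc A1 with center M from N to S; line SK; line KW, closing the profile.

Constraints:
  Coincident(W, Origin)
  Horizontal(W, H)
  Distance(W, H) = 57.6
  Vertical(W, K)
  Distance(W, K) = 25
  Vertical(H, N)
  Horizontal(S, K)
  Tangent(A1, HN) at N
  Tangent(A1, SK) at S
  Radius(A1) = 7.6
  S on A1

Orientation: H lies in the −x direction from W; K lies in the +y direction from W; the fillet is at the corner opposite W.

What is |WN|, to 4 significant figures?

60.17

W is at the origin; WH is horizontal with |WH| = 57.6 and H on the −x side, so H = (-57.60, 0.000). W and K share the same x with |WK| = 25.0 and K on the +y side, so K = (0.000, 25.00). The virtual corner opposite W is at (-57.60, 25.00). A1 meets HN tangentially, so MN is at right angles to HN and tangency of A1 to SK means the radius MS is perpendicular to SK, with radius 7.6, so the center M sits 7.6 in from both sides at M = (-50.00, 17.40). That places the tangent points at N = (-57.60, 17.40) on HN and S = (-50.00, 25.00) on SK. Then |WN| = |N − W| = 60.17.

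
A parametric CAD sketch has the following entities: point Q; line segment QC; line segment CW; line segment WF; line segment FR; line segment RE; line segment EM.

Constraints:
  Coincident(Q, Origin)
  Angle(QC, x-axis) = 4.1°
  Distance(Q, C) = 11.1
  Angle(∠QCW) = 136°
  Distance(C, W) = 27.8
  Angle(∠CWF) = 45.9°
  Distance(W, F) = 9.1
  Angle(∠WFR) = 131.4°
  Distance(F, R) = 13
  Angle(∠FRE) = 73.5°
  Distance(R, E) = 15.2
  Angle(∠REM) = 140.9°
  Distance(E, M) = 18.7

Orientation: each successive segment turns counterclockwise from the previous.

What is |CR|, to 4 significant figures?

10.34

∠CWF = 45.9° gives WF at -177.8° from the x-axis; with |WF| = 9.1, F = (20.54, 21.14). ∠WFR = 131.4° gives FR at -129.2° from the x-axis; with |FR| = 13.0, R = (12.33, 11.06). Then |CR| = |R − C| = 10.34.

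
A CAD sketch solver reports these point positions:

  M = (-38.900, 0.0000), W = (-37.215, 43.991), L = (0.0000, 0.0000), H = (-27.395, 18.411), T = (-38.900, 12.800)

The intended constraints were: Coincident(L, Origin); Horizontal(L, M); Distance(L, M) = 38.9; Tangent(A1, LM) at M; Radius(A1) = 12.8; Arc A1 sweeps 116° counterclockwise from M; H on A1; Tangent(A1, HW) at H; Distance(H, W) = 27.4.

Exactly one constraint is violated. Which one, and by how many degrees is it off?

Tangent(A1, HW) at H — off by 5.00°.

L = (0.00, 0.00) ✓; L.y = 0.00, M.y = 0.00 ✓; |LM| = 38.90 ✓; ∠(TM, ML) = 90.00° ✓; |TM| = 12.80 ✓; bearing(T→H) − bearing(T→M) = 116.0° ✓; |TH| = 12.80 ✓; ∠(TH, HW) = 95.00° ✗; |HW| = 27.40 ✓.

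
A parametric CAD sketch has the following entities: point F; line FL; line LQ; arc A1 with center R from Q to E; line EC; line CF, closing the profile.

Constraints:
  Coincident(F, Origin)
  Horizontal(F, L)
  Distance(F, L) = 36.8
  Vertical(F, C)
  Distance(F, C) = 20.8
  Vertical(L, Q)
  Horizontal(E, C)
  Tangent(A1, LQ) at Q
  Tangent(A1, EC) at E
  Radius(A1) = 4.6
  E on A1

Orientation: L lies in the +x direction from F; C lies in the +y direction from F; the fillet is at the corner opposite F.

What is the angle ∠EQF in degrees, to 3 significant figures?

68.8°

F is at the origin; F and L share the same y with |FL| = 36.8 and L on the +x side, so L = (36.8, 0.00). FC is vertical with |FC| = 20.8 and C on the +y side, so C = (0.00, 20.8). The virtual corner opposite F is at (36.8, 20.8). The tangent condition forces RQ to be normal to LQ and tangency of A1 to EC means the radius RE is perpendicular to EC, with radius 4.6, so the center R sits 4.6 in from both sides at R = (32.2, 16.2). That places the tangent points at Q = (36.8, 16.2) on LQ and E = (32.2, 20.8) on EC. Then cos ∠EQF = QE·QF / (|QE||QF|), giving 68.8°.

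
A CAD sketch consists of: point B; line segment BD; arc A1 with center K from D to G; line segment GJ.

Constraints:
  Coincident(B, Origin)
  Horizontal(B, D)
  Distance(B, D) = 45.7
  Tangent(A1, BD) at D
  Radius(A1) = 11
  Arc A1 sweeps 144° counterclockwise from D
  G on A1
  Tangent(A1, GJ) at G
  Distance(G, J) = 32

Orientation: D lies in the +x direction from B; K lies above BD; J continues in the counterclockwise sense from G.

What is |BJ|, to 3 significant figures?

46.8

On A1, D sits at bearing -90° from K; a 144° counterclockwise sweep puts G at bearing 54°, so G = K + 11.0·(cos 54°, sin 54°) = (52.2, 19.9). Tangency of A1 to GJ means the radius KG is perpendicular to GJ, so GJ runs along (−sin 54°, cos 54°); with |GJ| = 32.0, J = (26.3, 38.7). Then |BJ| = |J − B| = 46.8.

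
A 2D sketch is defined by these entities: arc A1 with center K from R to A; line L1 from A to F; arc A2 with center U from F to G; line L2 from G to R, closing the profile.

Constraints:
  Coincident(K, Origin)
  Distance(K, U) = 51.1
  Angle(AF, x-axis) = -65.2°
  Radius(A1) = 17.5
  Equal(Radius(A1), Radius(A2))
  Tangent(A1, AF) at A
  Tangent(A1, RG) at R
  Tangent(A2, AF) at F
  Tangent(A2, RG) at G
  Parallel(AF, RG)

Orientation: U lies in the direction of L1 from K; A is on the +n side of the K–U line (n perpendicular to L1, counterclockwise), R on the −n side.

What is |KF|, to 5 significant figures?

54.014

The slot axis is L1's direction at -65.2°, so u = (cos -65.2°, sin -65.2°) = (0.41945, -0.90778) and n = (−sin -65.2°, cos -65.2°) = (0.90778, 0.41945). K is at the origin and U lies 51.1 along u from K, so U = 51.1·u = (21.434, -46.387). Tangency of A1 to both parallel lines with radius 17.5 puts A and R at K ± 17.5·n: A = (15.886, 7.3404), R = (-15.886, -7.3404). Equal radii place F and G the same way about U: F = U + 17.5·n = (37.320, -39.047), G = U − 17.5·n = (5.5479, -53.728). Then |KF| = |F − K| = 54.014.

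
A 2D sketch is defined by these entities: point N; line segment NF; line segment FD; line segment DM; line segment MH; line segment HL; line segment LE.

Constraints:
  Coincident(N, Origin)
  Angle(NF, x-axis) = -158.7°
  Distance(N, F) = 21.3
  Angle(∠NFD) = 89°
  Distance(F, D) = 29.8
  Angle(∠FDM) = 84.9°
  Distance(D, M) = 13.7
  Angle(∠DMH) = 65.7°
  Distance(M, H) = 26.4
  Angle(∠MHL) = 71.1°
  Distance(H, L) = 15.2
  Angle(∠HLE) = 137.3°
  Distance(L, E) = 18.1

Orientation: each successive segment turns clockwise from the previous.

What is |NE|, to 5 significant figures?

46.105

N is at the origin; NF runs at -158.7° with length 21.3, so F = (-19.845, -7.7373). ∠NFD = 89.0° gives FD at 110.30° from the x-axis; with |FD| = 29.8, D = (-30.184, 20.212). ∠FDM = 84.9° gives DM at 15.200° from the x-axis; with |DM| = 13.7, M = (-16.963, 23.804). ∠DMH = 65.7° gives MH at -99.100° from the x-axis; with |MH| = 26.4, H = (-21.138, -2.2639). ∠MHL = 71.1° gives HL at 152.00° from the x-axis; with |HL| = 15.2, L = (-34.559, 4.8721). ∠HLE = 137.3° gives LE at 109.30° from the x-axis; with |LE| = 18.1, E = (-40.541, 21.955). Then |NE| = |E − N| = 46.105.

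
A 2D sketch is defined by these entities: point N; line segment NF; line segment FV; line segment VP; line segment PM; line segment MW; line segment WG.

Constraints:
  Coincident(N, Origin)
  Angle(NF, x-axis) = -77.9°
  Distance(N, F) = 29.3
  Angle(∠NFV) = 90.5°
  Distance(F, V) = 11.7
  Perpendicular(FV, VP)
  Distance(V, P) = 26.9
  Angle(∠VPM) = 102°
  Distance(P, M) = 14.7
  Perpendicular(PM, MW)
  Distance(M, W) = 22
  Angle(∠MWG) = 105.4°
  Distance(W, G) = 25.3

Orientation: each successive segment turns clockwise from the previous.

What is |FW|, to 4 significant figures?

11.13

∠VPM = 102.0° gives PM at 24.60° from the x-axis; with |PM| = 14.7, M = (2.221, 1.170). The perpendicularity gives MW at right angles to PM, so MW runs at -65.40°; with |MW| = 22.0, W = (11.38, -18.83). Then |FW| = |W − F| = 11.13.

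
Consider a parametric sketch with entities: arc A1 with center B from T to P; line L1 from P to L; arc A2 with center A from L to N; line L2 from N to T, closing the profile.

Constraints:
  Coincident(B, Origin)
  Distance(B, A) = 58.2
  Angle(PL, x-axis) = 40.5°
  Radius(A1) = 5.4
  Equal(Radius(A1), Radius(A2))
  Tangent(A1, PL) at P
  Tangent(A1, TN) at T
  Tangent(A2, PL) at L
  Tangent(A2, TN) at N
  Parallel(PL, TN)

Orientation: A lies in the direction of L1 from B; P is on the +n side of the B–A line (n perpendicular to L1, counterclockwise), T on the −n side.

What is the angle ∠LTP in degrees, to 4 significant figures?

79.49°

Tangency of A1 to both parallel lines with radius 5.4 puts P and T at B ± 5.4·n: P = (-3.507, 4.106), T = (3.507, -4.106). Equal radii place L and N the same way about A: L = A + 5.4·n = (40.75, 41.90), N = A − 5.4·n = (47.76, 33.69). Then cos ∠LTP = TL·TP / (|TL||TP|), giving 79.49°.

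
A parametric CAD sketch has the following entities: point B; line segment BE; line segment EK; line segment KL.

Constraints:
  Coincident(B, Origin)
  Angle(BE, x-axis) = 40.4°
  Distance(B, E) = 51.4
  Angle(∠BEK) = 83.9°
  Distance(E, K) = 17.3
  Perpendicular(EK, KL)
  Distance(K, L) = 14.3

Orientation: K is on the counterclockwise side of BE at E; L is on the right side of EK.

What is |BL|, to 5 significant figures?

66.472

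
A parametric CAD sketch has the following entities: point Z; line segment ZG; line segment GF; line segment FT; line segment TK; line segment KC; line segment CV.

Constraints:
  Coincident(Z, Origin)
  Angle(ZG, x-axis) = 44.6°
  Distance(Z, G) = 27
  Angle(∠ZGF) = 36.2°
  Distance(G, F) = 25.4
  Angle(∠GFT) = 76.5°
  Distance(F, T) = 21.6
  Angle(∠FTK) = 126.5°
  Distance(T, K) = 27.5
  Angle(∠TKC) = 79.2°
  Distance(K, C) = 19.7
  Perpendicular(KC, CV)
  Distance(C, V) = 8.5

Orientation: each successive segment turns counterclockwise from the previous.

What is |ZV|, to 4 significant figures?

23.20

Z is at the origin; ZG runs at 44.6° with length 27.0, so G = (19.22, 18.96). ∠ZGF = 36.2° gives GF at -171.6° from the x-axis; with |GF| = 25.4, F = (-5.903, 15.25). ∠GFT = 76.5° gives FT at -68.10° from the x-axis; with |FT| = 21.6, T = (2.154, -4.794). ∠FTK = 126.5° gives TK at -14.60° from the x-axis; with |TK| = 27.5, K = (28.77, -11.73). ∠TKC = 79.2° gives KC at 86.20° from the x-axis; with |KC| = 19.7, C = (30.07, 7.931). KC is perpendicular to CV, so CV runs at 176.2°; with |CV| = 8.5, V = (21.59, 8.494). Then |ZV| = |V − Z| = 23.20.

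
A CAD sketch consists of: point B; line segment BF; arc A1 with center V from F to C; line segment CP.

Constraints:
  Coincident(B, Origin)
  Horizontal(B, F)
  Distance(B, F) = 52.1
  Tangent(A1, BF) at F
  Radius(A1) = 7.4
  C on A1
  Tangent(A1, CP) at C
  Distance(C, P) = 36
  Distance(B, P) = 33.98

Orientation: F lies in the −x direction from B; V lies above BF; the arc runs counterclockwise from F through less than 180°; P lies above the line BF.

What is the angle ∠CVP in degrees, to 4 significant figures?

78.38°

Checks: B = (0.00, 0.00) ✓; |VC| = 7.400 ✓; ∠(VC, CP) = 90.00° ✓; |CP| = 36.00 ✓; |BP| = 33.98 ✓.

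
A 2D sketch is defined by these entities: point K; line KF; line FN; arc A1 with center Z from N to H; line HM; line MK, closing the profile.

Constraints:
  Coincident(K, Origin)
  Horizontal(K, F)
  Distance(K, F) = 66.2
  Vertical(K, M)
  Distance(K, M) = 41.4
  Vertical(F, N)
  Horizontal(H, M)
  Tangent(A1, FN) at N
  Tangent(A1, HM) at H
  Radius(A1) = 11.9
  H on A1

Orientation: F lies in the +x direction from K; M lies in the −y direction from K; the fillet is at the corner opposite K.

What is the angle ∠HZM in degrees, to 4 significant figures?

77.64°

The virtual corner opposite K is at (66.20, -41.40). A1 meets FN tangentially, so ZN is at right angles to FN and since A1 is tangent to HM there, ZH ⟂ HM, with radius 11.9, so the center Z sits 11.9 in from both sides at Z = (54.30, -29.50). That places the tangent points at N = (66.20, -29.50) on FN and H = (54.30, -41.40) on HM. Then cos ∠HZM = ZH·ZM / (|ZH||ZM|), giving 77.64°.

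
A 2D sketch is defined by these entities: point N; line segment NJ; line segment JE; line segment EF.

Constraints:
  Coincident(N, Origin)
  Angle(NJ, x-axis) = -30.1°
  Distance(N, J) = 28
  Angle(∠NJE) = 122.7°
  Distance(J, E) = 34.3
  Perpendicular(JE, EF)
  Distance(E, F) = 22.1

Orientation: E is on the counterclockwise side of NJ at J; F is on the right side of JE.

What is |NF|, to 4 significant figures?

67.29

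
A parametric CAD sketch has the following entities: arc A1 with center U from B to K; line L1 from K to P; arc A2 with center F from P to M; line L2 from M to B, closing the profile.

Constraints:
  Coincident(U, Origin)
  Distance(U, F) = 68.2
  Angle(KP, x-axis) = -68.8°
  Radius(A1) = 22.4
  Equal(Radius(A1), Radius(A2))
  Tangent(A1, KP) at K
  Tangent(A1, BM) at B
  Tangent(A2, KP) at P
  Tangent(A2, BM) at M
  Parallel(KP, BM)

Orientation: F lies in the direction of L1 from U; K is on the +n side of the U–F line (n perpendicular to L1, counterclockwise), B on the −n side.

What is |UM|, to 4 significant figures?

71.78

The slot axis is L1's direction at -68.8°, so u = (cos -68.8°, sin -68.8°) = (0.3616, -0.9323) and n = (−sin -68.8°, cos -68.8°) = (0.9323, 0.3616). U is at the origin and F lies 68.2 along u from U, so F = 68.2·u = (24.66, -63.58). Tangency of A1 to both parallel lines with radius 22.4 puts K and B at U ± 22.4·n: K = (20.88, 8.100), B = (-20.88, -8.100). Equal radii place P and M the same way about F: P = F + 22.4·n = (45.55, -55.48), M = F − 22.4·n = (3.779, -71.68). Then |UM| = |M − U| = 71.78.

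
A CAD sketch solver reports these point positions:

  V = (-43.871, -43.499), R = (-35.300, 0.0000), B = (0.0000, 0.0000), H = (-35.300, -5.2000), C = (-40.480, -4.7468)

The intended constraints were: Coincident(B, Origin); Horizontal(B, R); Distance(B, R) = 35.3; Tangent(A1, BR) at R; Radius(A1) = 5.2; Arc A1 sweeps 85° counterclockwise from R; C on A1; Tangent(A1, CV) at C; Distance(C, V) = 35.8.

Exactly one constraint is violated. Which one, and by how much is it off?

Distance(C, V) = 35.8 — off by 3.10.

B = (0.00, 0.00) ✓; B.y = 0.00, R.y = 0.00 ✓; |BR| = 35.30 ✓; ∠(HR, RB) = 90.00° ✓; |HR| = 5.200 ✓; bearing(H→C) − bearing(H→R) = 85.00° ✓; |HC| = 5.200 ✓; ∠(HC, CV) = 90.00° ✓; |CV| = 38.90 ✗.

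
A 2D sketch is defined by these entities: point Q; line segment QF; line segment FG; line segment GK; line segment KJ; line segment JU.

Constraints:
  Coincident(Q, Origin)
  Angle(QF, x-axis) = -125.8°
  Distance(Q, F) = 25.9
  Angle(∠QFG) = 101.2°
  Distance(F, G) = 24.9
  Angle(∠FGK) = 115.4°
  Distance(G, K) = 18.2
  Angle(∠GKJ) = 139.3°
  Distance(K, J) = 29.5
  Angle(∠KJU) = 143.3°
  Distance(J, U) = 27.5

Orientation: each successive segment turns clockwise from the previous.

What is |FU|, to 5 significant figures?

61.911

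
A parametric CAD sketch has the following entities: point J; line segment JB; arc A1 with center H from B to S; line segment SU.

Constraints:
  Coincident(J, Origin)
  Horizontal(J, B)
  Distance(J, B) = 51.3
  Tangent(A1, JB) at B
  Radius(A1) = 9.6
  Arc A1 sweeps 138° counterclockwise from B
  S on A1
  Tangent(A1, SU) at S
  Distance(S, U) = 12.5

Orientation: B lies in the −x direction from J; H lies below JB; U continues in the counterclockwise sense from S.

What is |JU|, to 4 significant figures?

54.55

J is at the origin; J and B share the same y with |JB| = 51.3 and B on the −x side, so B = (-51.30, 0.000). Tangency of A1 to JB means the radius HB is perpendicular to JB, so H = B + (0, -9.6) = (-51.30, -9.600). On A1, B sits at bearing 90° from H; a 138° counterclockwise sweep puts S at bearing 228°, so S = H + 9.6·(cos 228°, sin 228°) = (-57.72, -16.73). A1 meets SU tangentially, so HS is at right angles to SU, so SU runs along (−sin 228°, cos 228°); with |SU| = 12.5, U = (-48.43, -25.10). Then |JU| = |U − J| = 54.55.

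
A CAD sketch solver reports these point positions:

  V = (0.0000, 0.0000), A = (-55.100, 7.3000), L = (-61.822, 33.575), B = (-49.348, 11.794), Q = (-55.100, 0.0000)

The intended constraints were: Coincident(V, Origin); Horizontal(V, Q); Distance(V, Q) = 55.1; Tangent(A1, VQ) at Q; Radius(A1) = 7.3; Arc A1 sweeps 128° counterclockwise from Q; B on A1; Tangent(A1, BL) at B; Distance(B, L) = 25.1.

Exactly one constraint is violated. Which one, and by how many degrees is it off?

Tangent(A1, BL) at B — off by 8.20°.

V = (0.00, 0.00) ✓; V.y = 0.00, Q.y = 0.00 ✓; |VQ| = 55.10 ✓; ∠(AQ, QV) = 90.00° ✓; |AQ| = 7.300 ✓; bearing(A→B) − bearing(A→Q) = 128.0° ✓; |AB| = 7.299 ✓; ∠(AB, BL) = 98.20° ✗; |BL| = 25.10 ✓.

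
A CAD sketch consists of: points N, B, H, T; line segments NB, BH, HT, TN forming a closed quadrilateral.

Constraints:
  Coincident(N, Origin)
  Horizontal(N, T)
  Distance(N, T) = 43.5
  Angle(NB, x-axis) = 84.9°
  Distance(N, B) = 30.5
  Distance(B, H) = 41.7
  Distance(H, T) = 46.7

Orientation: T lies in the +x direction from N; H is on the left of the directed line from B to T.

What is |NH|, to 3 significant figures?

62.2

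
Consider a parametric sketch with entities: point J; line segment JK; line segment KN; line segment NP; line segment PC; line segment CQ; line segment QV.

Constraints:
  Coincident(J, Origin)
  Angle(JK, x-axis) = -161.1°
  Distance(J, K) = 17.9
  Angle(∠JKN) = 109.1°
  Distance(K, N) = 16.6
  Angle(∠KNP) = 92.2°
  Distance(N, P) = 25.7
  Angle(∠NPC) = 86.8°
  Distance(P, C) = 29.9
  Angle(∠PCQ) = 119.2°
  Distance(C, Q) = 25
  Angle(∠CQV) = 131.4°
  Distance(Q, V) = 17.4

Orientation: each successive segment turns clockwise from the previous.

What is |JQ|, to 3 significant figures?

22.9

J is at the origin; JK runs at -161.1° with length 17.9, so K = (-16.9, -5.80). ∠JKN = 109.1° gives KN at 128° from the x-axis; with |KN| = 16.6, N = (-27.2, 7.28). ∠KNP = 92.2° gives NP at 40.2° from the x-axis; with |NP| = 25.7, P = (-7.53, 23.9). ∠NPC = 86.8° gives PC at -53.0° from the x-axis; with |PC| = 29.9, C = (10.5, -0.00808). ∠PCQ = 119.2° gives CQ at -114° from the x-axis; with |CQ| = 25.0, Q = (0.380, -22.9). Then |JQ| = |Q − J| = 22.9.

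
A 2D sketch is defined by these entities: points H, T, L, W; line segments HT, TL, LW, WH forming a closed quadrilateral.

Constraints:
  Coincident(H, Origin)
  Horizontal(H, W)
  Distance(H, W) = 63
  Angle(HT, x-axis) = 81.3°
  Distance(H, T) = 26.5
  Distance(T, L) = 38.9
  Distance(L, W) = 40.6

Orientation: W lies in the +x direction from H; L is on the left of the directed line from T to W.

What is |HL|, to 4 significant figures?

54.47

H is at the origin; HW is horizontal with |HW| = 63.0 and W in +x, so W = (63.0, 0). HT runs at 81.3° with |HT| = 26.5, so T = (4.008, 26.20). L is determined by |TL| = 38.9 and |LW| = 40.6 together: it lies at the intersection of circle(T, 38.9) and circle(W, 40.6). With |TW| = 64.55, the foot of the radical line on TW is 31.23 from T and the perpendicular offset is √(38.9² − 31.23²) = 23.20. Taking the left-of-TW solution: L = (41.96, 34.72).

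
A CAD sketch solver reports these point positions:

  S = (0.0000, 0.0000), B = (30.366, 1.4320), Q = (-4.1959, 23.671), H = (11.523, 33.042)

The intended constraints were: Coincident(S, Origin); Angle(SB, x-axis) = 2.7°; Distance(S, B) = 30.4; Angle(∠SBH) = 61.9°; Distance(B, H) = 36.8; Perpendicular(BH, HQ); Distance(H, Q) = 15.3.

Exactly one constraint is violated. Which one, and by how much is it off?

Distance(H, Q) = 15.3 — off by 3.00.

S = (0.00, 0.00) ✓; SB at 2.700° ✓; |SB| = 30.40 ✓; ∠SBH = 61.90° ✓; |BH| = 36.80 ✓; ∠(BH, HQ) = 90.00° ✓; |HQ| = 18.30 ✗.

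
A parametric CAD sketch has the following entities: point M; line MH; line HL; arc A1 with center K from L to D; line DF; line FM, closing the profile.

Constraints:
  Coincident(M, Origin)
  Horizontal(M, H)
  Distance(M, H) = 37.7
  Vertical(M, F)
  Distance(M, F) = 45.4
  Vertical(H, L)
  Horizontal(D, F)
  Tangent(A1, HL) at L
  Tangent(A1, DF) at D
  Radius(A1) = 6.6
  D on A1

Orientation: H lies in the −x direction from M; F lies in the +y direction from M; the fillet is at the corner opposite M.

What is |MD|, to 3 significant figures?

55.0

M is at the origin; M and H share the same y with |MH| = 37.7 and H on the −x side, so H = (-37.7, 0.00). MF is vertical with |MF| = 45.4 and F on the +y side, so F = (0.00, 45.4). The virtual corner opposite M is at (-37.7, 45.4). Tangency of A1 to HL means the radius KL is perpendicular to HL and the tangent condition forces KD to be normal to DF, with radius 6.6, so the center K sits 6.6 in from both sides at K = (-31.1, 38.8). That places the tangent points at L = (-37.7, 38.8) on HL and D = (-31.1, 45.4) on DF. Then |MD| = |D − M| = 55.0.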